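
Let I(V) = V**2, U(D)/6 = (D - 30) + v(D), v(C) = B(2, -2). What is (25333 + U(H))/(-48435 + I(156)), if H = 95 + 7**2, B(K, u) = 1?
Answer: -26023/24099 ≈ -1.0798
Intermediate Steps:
v(C) = 1
H = 144 (H = 95 + 49 = 144)
U(D) = -174 + 6*D (U(D) = 6*((D - 30) + 1) = 6*((-30 + D) + 1) = 6*(-29 + D) = -174 + 6*D)
(25333 + U(H))/(-48435 + I(156)) = (25333 + (-174 + 6*144))/(-48435 + 156**2) = (25333 + (-174 + 864))/(-48435 + 24336) = (25333 + 690)/(-24099) = 26023*(-1/24099) = -26023/24099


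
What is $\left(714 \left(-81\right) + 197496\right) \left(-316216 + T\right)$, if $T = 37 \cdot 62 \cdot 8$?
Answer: $-41600281968$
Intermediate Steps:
$T = 18352$ ($T = 2294 \cdot 8 = 18352$)
$\left(714 \left(-81\right) + 197496\right) \left(-316216 + T\right) = \left(714 \left(-81\right) + 197496\right) \left(-316216 + 18352\right) = \left(-57834 + 197496\right) \left(-297864\right) = 139662 \left(-297864\right) = -41600281968$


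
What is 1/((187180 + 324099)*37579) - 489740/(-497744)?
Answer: 2352386940916771/2390832861227876 ≈ 0.98392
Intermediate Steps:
1/((187180 + 324099)*37579) - 489740/(-497744) = (1/37579)/511279 - 489740*(-1/497744) = (1/511279)*(1/37579) + 122435/124436 = 1/19213353541 + 122435/124436 = 2352386940916771/2390832861227876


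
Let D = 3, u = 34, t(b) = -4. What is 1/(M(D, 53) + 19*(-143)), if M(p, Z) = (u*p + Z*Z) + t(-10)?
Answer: 1/190 ≈ 0.0052632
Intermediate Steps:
M(p, Z) = -4 + Z**2 + 34*p (M(p, Z) = (34*p + Z*Z) - 4 = (34*p + Z**2) - 4 = (Z**2 + 34*p) - 4 = -4 + Z**2 + 34*p)
1/(M(D, 53) + 19*(-143)) = 1/((-4 + 53**2 + 34*3) + 19*(-143)) = 1/((-4 + 2809 + 102) - 2717) = 1/(2907 - 2717) = 1/190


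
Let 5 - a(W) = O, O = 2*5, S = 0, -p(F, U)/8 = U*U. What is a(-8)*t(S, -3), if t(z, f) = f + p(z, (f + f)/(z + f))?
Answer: 175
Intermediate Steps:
p(F, U) = -8*U**2 (p(F, U) = -8*U*U = -8*U**2)
O = 10
a(W) = -5 (a(W) = 5 - 1*10 = 5 - 10 = -5)
t(z, f) = f - 32*f**2/(f + z)**2 (t(z, f) = f - 8*(f + f)**2/(z + f)**2 = f - 8*4*f**2/(f + z)**2 = f - 32*f**2/(f + z)**2)
a(-8)*t(S, -3) = -5*(-3 - 32*(-3)**2/(-3 + 0)**2) = -5*(-3 - 32*9/(-3)**2) = -5*(-3 - 32*9*1/9) = -5*(-3 - 32) = -5*(-35) = 175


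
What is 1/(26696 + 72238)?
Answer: 1/98934 ≈ 1.0108e-5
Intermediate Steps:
1/(26696 + 72238) = 1/98934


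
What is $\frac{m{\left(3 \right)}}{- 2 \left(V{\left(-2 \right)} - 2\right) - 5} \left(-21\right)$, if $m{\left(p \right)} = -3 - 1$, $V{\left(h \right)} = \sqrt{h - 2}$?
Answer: $- \frac{84}{17} + \frac{336 i}{17} \approx -4.9412 + 19.765 i$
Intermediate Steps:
$V{\left(h \right)} = \sqrt{-2 + h}$
$m{\left(p \right)} = -4$
$\frac{m{\left(3 \right)}}{- 2 \left(V{\left(-2 \right)} - 2\right) - 5} \left(-21\right) = \frac{1}{- 2 \left(\sqrt{-2 - 2} - 2\right) - 5} \left(-4\right) \left(-21\right) = \frac{1}{- 2 \left(\sqrt{-4} - 2\right) - 5} \left(-4\right) \left(-21\right) = \frac{1}{- 2 \left(2 i - 2\right) - 5} \left(-4\right) \left(-21\right) = \frac{1}{- 2 \left(-2 + 2 i\right) - 5} \left(-4\right) \left(-21\right) = \frac{1}{\left(4 - 4 i\right) - 5} \left(-4\right) \left(-21\right) = \frac{1}{-1 - 4 i} \left(-4\right) \left(-21\right) = \frac{-1 + 4 i}{17} \left(-4\right) \left(-21\right) = - \frac{4 \left(-1 + 4 i\right)}{17} \left(-21\right) = \frac{84 \left(-1 + 4 i\right)}{17}$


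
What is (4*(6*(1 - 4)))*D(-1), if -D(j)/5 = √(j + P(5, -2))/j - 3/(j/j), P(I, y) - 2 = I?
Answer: -1080 - 360*√6 ≈ -1961.8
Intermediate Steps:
P(I, y) = 2 + I
D(j) = 15 - 5*√(7 + j)/j (D(j) = -5*(√(j + (2 + 5))/j - 3/(j/j)) = -5*(√(j + 7)/j - 3/1) = -5*(√(7 + j)/j - 3*1) = -5*(√(7 + j)/j - 3) = -5*(-3 + √(7 + j)/j) = 15 - 5*√(7 + j)/j)
(4*(6*(1 - 4)))*D(-1) = (4*(6*(1 - 4)))*(15 - 5*√(7 - 1)/(-1)) = (4*(6*(-3)))*(15 - 5*(-1)*√6) = (4*(-18))*(15 + 5*√6) = -72*(15 + 5*√6) = -1080 - 360*√6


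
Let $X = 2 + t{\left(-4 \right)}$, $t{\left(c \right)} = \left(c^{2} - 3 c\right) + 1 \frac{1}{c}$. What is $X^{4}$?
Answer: $\frac{200533921}{256} \approx 7.8334 \cdot 10^{5}$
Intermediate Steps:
$t{\left(c \right)} = \frac{1}{c} + c^{2} - 3 c$ ($t{\left(c \right)} = \left(c^{2} - 3 c\right) + \frac{1}{c} = \frac{1}{c} + c^{2} - 3 c$)
$X = \frac{119}{4}$ ($X = 2 + \frac{1 + \left(-4\right)^{2} \left(-3 - 4\right)}{-4} = 2 - \frac{1 + 16 \left(-7\right)}{4} = 2 - \frac{1 - 112}{4} = 2 - - \frac{111}{4} = 2 + \frac{111}{4} = \frac{119}{4} \approx 29.75$)
$X^{4} = \left(\frac{119}{4}\right)^{4} = \frac{200533921}{256}$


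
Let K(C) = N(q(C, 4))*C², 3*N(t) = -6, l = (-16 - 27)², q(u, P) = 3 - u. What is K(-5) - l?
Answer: -1899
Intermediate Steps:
l = 1849 (l = (-43)² = 1849)
N(t) = -2 (N(t) = (⅓)*(-6) = -2)
K(C) = -2*C²
K(-5) - l = -2*(-5)² - 1*1849 = -2*25 - 1849 = -50 - 1849 = -1899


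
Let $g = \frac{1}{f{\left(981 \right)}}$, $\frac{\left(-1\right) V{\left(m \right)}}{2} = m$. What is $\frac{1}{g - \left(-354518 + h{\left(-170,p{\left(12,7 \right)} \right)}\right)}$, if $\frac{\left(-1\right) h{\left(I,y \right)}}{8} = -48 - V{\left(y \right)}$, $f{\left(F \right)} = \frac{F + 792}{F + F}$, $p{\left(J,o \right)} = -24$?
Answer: $\frac{197}{69688968} \approx 2.8268 \cdot 10^{-6}$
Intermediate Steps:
$V{\left(m \right)} = - 2 m$
$f{\left(F \right)} = \frac{792 + F}{2 F}$
$h{\left(I,y \right)} = 384 - 16 y$ ($h{\left(I,y \right)} = - 8 \left(-48 - - 2 y\right) = - 8 \left(-48 + 2 y\right) = 384 - 16 y$)
$g = \frac{218}{197}$ ($g = \frac{1}{\frac{1}{2} \cdot \frac{1}{981} \left(792 + 981\right)} = \frac{1}{\frac{1}{2} \cdot \frac{1}{981} \cdot 1773} = \frac{1}{\frac{197}{218}} = \frac{218}{197} \approx 1.1066$)
$\frac{1}{g - \left(-354518 + h{\left(-170,p{\left(12,7 \right)} \right)}\right)} = \frac{1}{\frac{218}{197} + \left(354518 - \left(384 - -384\right)\right)} = \frac{1}{\frac{218}{197} + \left(354518 - \left(384 + 384\right)\right)} = \frac{1}{\frac{218}{197} + \left(354518 - 768\right)} = \frac{1}{\frac{218}{197} + 353750} = \frac{1}{\frac{69688968}{197}} = \frac{197}{69688968}$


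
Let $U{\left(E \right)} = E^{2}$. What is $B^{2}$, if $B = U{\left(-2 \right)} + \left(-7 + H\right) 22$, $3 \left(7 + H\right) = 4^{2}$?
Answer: $\frac{313600}{9} \approx 34844.0$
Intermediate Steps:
$H = - \frac{5}{3}$ ($H = -7 + \frac{4^{2}}{3} = -7 + \frac{1}{3} \cdot 16 = -7 + \frac{16}{3} = - \frac{5}{3} \approx -1.6667$)
$B = - \frac{560}{3}$ ($B = \left(-2\right)^{2} + \left(-7 - \frac{5}{3}\right) 22 = 4 - \frac{572}{3} = - \frac{560}{3} \approx -186.67$)
$B^{2} = \left(- \frac{560}{3}\right)^{2} = \frac{313600}{9}$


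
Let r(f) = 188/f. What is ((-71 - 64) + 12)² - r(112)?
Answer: 423565/28 ≈ 15127.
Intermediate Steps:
((-71 - 64) + 12)² - r(112) = ((-71 - 64) + 12)² - 188/112 = (-135 + 12)² - 188/112 = (-123)² - 1*47/28 = 15129 - 47/28 = 423565/28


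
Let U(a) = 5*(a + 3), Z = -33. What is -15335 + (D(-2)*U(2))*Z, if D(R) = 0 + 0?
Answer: -15335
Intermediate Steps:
D(R) = 0
U(a) = 15 + 5*a (U(a) = 5*(3 + a) = 15 + 5*a)
-15335 + (D(-2)*U(2))*Z = -15335 + (0*(15 + 5*2))*(-33) = -15335 + (0*(15 + 10))*(-33) = -15335 + (0*25)*(-33) = -15335 + 0*(-33) = -15335 + 0 = -15335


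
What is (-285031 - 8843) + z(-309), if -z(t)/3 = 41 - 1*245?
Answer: -293262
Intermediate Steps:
z(t) = 612 (z(t) = -3*(41 - 1*245) = -3*(41 - 245) = -3*(-204) = 612)
(-285031 - 8843) + z(-309) = (-285031 - 8843) + 612 = -293874 + 612 = -293262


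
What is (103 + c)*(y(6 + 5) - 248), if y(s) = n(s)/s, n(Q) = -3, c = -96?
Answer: -19117/11 ≈ -1737.9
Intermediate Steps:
y(s) = -3/s
(103 + c)*(y(6 + 5) - 248) = (103 - 96)*(-3/(6 + 5) - 248) = 7*(-3/11 - 248) = 7*(-2731/11) = -19117/11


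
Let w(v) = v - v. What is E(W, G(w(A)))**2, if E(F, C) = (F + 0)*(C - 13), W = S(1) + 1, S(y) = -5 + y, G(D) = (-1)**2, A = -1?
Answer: 1296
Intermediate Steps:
w(v) = 0
G(D) = 1
W = -3 (W = (-5 + 1) + 1 = -4 + 1 = -3)
E(F, C) = F*(-13 + C)
E(W, G(w(A)))**2 = (-3*(-13 + 1))**2 = (-3*(-12))**2 = 36**2 = 1296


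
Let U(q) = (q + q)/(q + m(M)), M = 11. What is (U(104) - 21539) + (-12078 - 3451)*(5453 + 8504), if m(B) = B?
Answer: -24927375872/115 ≈ -2.1676e+8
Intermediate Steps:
U(q) = 2*q/(11 + q) (U(q) = (q + q)/(q + 11) = (2*q)/(11 + q) = 2*q/(11 + q))
(U(104) - 21539) + (-12078 - 3451)*(5453 + 8504) = (2*104/(11 + 104) - 21539) + (-12078 - 3451)*(5453 + 8504) = (2*104/115 - 21539) - 15529*13957 = (2*104*(1/115) - 21539) - 216738253 = (208/115 - 21539) - 216738253 = -2476777/115 - 216738253 = -24927375872/115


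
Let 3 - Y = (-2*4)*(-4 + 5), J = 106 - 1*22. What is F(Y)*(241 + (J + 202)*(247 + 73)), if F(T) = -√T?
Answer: -91761*√11 ≈ -3.0434e+5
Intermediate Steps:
J = 84 (J = 106 - 22 = 84)
Y = 11 (Y = 3 - (-2*4)*(-4 + 5) = 3 - (-8) = 3 - 1*(-8) = 3 + 8 = 11)
F(Y)*(241 + (J + 202)*(247 + 73)) = (-√11)*(241 + (84 + 202)*(247 + 73)) = (-√11)*(241 + 286*320) = (-√11)*(241 + 91520) = -√11*91761 = -91761*√11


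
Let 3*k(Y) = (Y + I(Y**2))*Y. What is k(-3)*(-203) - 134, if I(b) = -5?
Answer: -1758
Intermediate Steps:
k(Y) = Y*(-5 + Y)/3 (k(Y) = ((Y - 5)*Y)/3 = ((-5 + Y)*Y)/3 = (Y*(-5 + Y))/3 = Y*(-5 + Y)/3)
k(-3)*(-203) - 134 = ((1/3)*(-3)*(-5 - 3))*(-203) - 134 = ((1/3)*(-3)*(-8))*(-203) - 134 = 8*(-203) - 134 = -1624 - 134 = -1758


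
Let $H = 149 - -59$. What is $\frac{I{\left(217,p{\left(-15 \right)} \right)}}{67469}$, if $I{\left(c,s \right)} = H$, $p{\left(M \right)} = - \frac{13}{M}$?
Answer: $\frac{208}{67469} \approx 0.0030829$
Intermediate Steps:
$H = 208$ ($H = 149 + 59 = 208$)
$I{\left(c,s \right)} = 208$
$\frac{I{\left(217,p{\left(-15 \right)} \right)}}{67469} = \frac{208}{67469}$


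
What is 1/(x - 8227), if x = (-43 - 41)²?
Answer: -1/1171 ≈ -0.00085397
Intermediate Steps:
x = 7056 (x = (-84)² = 7056)
1/(x - 8227) = 1/(7056 - 8227) = 1/(-1171) = -1/1171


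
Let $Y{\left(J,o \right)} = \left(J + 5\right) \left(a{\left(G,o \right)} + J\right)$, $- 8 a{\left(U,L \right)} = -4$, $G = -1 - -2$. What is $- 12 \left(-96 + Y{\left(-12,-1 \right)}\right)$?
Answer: $186$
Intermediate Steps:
$G = 1$ ($G = -1 + 2 = 1$)
$a{\left(U,L \right)} = \frac{1}{2}$ ($a{\left(U,L \right)} = \left(- \frac{1}{8}\right) \left(-4\right) = \frac{1}{2}$)
$Y{\left(J,o \right)} = \left(\frac{1}{2} + J\right) \left(5 + J\right)$ ($Y{\left(J,o \right)} = \left(J + 5\right) \left(\frac{1}{2} + J\right) = \left(5 + J\right) \left(\frac{1}{2} + J\right) = \left(\frac{1}{2} + J\right) \left(5 + J\right)$)
$- 12 \left(-96 + Y{\left(-12,-1 \right)}\right) = - 12 \left(-96 + \left(\frac{5}{2} + \left(-12\right)^{2} + \frac{11}{2} \left(-12\right)\right)\right) = - 12 \left(-96 + \left(\frac{5}{2} + 144 - 66\right)\right) = - 12 \left(-96 + \frac{161}{2}\right) = \left(-12\right) \left(- \frac{31}{2}\right) = 186$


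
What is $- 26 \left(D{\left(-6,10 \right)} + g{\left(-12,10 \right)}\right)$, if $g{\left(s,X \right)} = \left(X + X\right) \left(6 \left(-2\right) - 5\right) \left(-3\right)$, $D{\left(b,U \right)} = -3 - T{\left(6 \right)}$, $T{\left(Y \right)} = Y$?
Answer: $-26286$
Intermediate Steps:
$D{\left(b,U \right)} = -9$ ($D{\left(b,U \right)} = -3 - 6 = -9$)
$g{\left(s,X \right)} = 102 X$ ($g{\left(s,X \right)} = 2 X \left(-12 - 5\right) \left(-3\right) = 2 X \left(-17\right) \left(-3\right) = - 34 X \left(-3\right) = 102 X$)
$- 26 \left(D{\left(-6,10 \right)} + g{\left(-12,10 \right)}\right) = - 26 \left(-9 + 102 \cdot 10\right) = - 26 \left(-9 + 1020\right) = \left(-26\right) 1011 = -26286$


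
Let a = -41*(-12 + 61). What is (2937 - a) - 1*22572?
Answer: -17626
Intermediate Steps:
a = -2009 (a = -41*49 = -2009)
(2937 - a) - 1*22572 = (2937 - 1*(-2009)) - 1*22572 = (2937 + 2009) - 22572 = 4946 - 22572 = -17626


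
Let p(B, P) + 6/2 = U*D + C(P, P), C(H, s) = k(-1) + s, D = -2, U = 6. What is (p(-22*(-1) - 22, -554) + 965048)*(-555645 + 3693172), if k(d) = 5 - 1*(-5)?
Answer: 3026110278703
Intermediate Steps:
k(d) = 10 (k(d) = 5 + 5 = 10)
C(H, s) = 10 + s
p(B, P) = -5 + P (p(B, P) = -3 + (6*(-2) + (10 + P)) = -3 + (-12 + (10 + P)) = -3 + (-2 + P) = -5 + P)
(p(-22*(-1) - 22, -554) + 965048)*(-555645 + 3693172) = ((-5 - 554) + 965048)*(-555645 + 3693172) = (-559 + 965048)*3137527 = 964489*3137527 = 3026110278703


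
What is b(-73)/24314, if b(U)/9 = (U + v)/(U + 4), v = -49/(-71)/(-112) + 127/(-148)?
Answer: 9313989/23505219104 ≈ 0.00039625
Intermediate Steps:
v = -36327/42032 (v = -49*(-1/71)*(-1/112) + 127*(-1/148) = (49/71)*(-1/112) - 127/148 = -7/1136 - 127/148 = -36327/42032 ≈ -0.86427)
b(U) = 9*(-36327/42032 + U)/(4 + U) (b(U) = 9*((U - 36327/42032)/(U + 4)) = 9*((-36327/42032 + U)/(4 + U)) = 9*(-36327/42032 + U)/(4 + U))
b(-73)/24314 = (9*(-36327 + 42032*(-73))/(42032*(4 - 73)))/24314 = ((9/42032)*(-36327 - 3068336)/(-69))*(1/24314) = ((9/42032)*(-1/69)*(-3104663))*(1/24314) = (9313989/966736)*(1/24314) = 9313989/23505219104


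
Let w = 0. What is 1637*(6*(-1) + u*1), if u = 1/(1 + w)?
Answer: -8185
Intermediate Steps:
u = 1 (u = 1/(1 + 0) = 1/1 = 1)
1637*(6*(-1) + u*1) = 1637*(6*(-1) + 1*1) = 1637*(-6 + 1) = 1637*(-5) = -8185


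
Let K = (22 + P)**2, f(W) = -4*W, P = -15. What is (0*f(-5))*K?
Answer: 0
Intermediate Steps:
K = 49 (K = (22 - 15)**2 = 7**2 = 49)
(0*f(-5))*K = (0*(-4*(-5)))*49 = (0*20)*49 = 0*49 = 0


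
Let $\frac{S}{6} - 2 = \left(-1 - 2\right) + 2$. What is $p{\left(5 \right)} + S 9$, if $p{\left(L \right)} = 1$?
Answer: $55$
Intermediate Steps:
$S = 6$ ($S = 12 + 6 \left(\left(-1 - 2\right) + 2\right) = 12 + 6 \left(-3 + 2\right) = 12 + 6 \left(-1\right) = 12 - 6 = 6$)
$p{\left(5 \right)} + S 9 = 1 + 6 \cdot 9 = 1 + 54 = 55$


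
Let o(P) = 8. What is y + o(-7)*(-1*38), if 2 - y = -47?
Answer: -255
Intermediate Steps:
y = 49 (y = 2 - 1*(-47) = 2 + 47 = 49)
y + o(-7)*(-1*38) = 49 + 8*(-1*38) = 49 + 8*(-38) = 49 - 304 = -255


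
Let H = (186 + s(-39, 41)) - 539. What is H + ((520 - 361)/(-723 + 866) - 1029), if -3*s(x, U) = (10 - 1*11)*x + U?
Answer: -603841/429 ≈ -1407.6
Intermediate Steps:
s(x, U) = -U/3 + x/3 (s(x, U) = -((10 - 1*11)*x + U)/3 = -((10 - 11)*x + U)/3 = -(-x + U)/3 = -(U - x)/3 = -U/3 + x/3)
H = -1139/3 (H = (186 + (-⅓*41 + (⅓)*(-39))) - 539 = (186 + (-41/3 - 13)) - 539 = (186 - 80/3) - 539 = 478/3 - 539 = -1139/3 ≈ -379.67)
H + ((520 - 361)/(-723 + 866) - 1029) = -1139/3 + ((520 - 361)/(-723 + 866) - 1029) = -1139/3 + (159/143 - 1029) = -1139/3 - 146988/143 = -603841/429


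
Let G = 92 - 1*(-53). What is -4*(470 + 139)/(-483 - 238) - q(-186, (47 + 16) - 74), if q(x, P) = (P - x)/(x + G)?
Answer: 32293/4223 ≈ 7.6469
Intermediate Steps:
G = 145 (G = 92 + 53 = 145)
q(x, P) = (P - x)/(145 + x) (q(x, P) = (P - x)/(x + 145) = (P - x)/(145 + x))
-4*(470 + 139)/(-483 - 238) - q(-186, (47 + 16) - 74) = -4*(470 + 139)/(-483 - 238) - (((47 + 16) - 74) - 1*(-186))/(145 - 186) = -2436/(-721) - ((63 - 74) + 186)/(-41) = -2436*(-1)/721 - (-1)*(-11 + 186)/41 = -4*(-87/103) - (-1)*175/41 = 348/103 - 1*(-175/41) = 348/103 + 175/41 = 32293/4223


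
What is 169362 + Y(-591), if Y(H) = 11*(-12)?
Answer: 169230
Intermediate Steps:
Y(H) = -132
169362 + Y(-591) = 169362 - 132 = 169230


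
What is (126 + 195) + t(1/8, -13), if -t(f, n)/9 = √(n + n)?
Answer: 321 - 9*I*√26 ≈ 321.0 - 45.891*I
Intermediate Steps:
t(f, n) = -9*√2*√n (t(f, n) = -9*√(n + n) = -9*√2*√n)
(126 + 195) + t(1/8, -13) = (126 + 195) - 9*√2*√(-13) = 321 - 9*√2*I*√13 = 321 - 9*I*√26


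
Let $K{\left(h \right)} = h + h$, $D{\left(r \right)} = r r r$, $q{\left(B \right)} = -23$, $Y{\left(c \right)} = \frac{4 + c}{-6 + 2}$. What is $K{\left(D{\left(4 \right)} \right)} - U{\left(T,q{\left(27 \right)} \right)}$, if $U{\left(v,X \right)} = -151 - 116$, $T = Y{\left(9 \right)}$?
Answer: $395$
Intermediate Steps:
$Y{\left(c \right)} = -1 - \frac{c}{4}$ ($Y{\left(c \right)} = \frac{4 + c}{-4} = \left(4 + c\right) \left(- \frac{1}{4}\right) = -1 - \frac{c}{4}$)
$D{\left(r \right)} = r^{3}$ ($D{\left(r \right)} = r^{2} r = r^{3}$)
$K{\left(h \right)} = 2 h$
$T = - \frac{13}{4}$ ($T = -1 - \frac{9}{4} = - \frac{13}{4} \approx -3.25$)
$U{\left(v,X \right)} = -267$ ($U{\left(v,X \right)} = -151 - 116 = -267$)
$K{\left(D{\left(4 \right)} \right)} - U{\left(T,q{\left(27 \right)} \right)} = 2 \cdot 4^{3} - -267 = 2 \cdot 64 + 267 = 128 + 267 = 395$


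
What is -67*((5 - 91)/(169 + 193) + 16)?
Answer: -191151/181 ≈ -1056.1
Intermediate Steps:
-67*((5 - 91)/(169 + 193) + 16) = -67*(-86/362 + 16) = -67*(-86*1/362 + 16) = -67*(-43/181 + 16) = -67*2853/181 = -191151/181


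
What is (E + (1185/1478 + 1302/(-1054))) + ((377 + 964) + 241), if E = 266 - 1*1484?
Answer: 9134971/25126 ≈ 363.57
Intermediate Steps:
E = -1218 (E = 266 - 1484 = -1218)
(E + (1185/1478 + 1302/(-1054))) + ((377 + 964) + 241) = (-1218 + (1185/1478 + 1302/(-1054))) + ((377 + 964) + 241) = (-1218 + (1185*(1/1478) + 1302*(-1/1054))) + (1341 + 241) = (-1218 + (1185/1478 - 21/17)) + 1582 = (-1218 - 10893/25126) + 1582 = -30614361/25126 + 1582 = 9134971/25126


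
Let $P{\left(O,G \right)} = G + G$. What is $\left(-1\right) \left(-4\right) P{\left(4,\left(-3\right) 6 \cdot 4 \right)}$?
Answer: $-576$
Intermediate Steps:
$P{\left(O,G \right)} = 2 G$
$\left(-1\right) \left(-4\right) P{\left(4,\left(-3\right) 6 \cdot 4 \right)} = \left(-1\right) \left(-4\right) 2 \left(-3\right) 6 \cdot 4 = 4 \cdot 2 \left(\left(-18\right) 4\right) = 4 \cdot 2 \left(-72\right) = 4 \left(-144\right) = -576$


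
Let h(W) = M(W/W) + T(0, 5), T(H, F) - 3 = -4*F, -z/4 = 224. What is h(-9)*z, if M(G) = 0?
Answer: 15232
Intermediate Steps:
z = -896 (z = -4*224 = -896)
T(H, F) = 3 - 4*F
h(W) = -17 (h(W) = 0 + (3 - 4*5) = 0 + (3 - 20) = 0 - 17 = -17)
h(-9)*z = -17*(-896) = 15232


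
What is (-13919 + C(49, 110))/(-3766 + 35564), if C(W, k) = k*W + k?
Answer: -8419/31798 ≈ -0.26477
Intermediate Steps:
C(W, k) = k + W*k (C(W, k) = W*k + k = k + W*k)
(-13919 + C(49, 110))/(-3766 + 35564) = (-13919 + 110*(1 + 49))/(-3766 + 35564) = (-13919 + 110*50)/31798 = (-13919 + 5500)*(1/31798) = -8419*1/31798 = -8419/31798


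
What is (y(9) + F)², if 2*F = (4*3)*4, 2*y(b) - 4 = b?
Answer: 3721/4 ≈ 930.25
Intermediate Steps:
y(b) = 2 + b/2
F = 24 (F = ((4*3)*4)/2 = (12*4)/2 = (½)*48 = 24)
(y(9) + F)² = ((2 + (½)*9) + 24)² = ((2 + 9/2) + 24)² = (13/2 + 24)² = (61/2)² = 3721/4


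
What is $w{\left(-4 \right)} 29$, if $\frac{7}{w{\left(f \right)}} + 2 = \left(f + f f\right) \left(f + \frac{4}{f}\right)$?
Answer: $- \frac{203}{62} \approx -3.2742$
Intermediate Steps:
$w{\left(f \right)} = \frac{7}{-2 + \left(f + f^{2}\right) \left(f + \frac{4}{f}\right)}$ ($w{\left(f \right)} = \frac{7}{-2 + \left(f + f f\right) \left(f + \frac{4}{f}\right)} = \frac{7}{-2 + \left(f + f^{2}\right) \left(f + \frac{4}{f}\right)}$)
$w{\left(-4 \right)} 29 = \frac{7}{2 + \left(-4\right)^{2} + \left(-4\right)^{3} + 4 \left(-4\right)} 29 = \frac{7}{2 + 16 - 64 - 16} \cdot 29 = \frac{7}{-62} \cdot 29 = 7 \left(- \frac{1}{62}\right) 29 = \left(- \frac{7}{62}\right) 29 = - \frac{203}{62}$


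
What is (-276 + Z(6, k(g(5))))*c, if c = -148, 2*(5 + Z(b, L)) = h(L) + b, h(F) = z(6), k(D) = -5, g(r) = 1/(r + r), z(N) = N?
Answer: 40700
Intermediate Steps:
g(r) = 1/(2*r)
h(F) = 6
Z(b, L) = -2 + b/2 (Z(b, L) = -5 + (6 + b)/2 = -5 + (3 + b/2) = -2 + b/2)
(-276 + Z(6, k(g(5))))*c = (-276 + (-2 + (½)*6))*(-148) = (-276 + (-2 + 3))*(-148) = (-276 + 1)*(-148) = -275*(-148) = 40700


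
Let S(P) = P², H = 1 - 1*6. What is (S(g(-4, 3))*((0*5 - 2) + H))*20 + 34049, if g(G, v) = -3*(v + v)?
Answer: -11311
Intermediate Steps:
H = -5 (H = 1 - 6 = -5)
g(G, v) = -6*v
(S(g(-4, 3))*((0*5 - 2) + H))*20 + 34049 = ((-6*3)²*((0*5 - 2) - 5))*20 + 34049 = ((-18)²*((0 - 2) - 5))*20 + 34049 = (324*(-2 - 5))*20 + 34049 = (324*(-7))*20 + 34049 = -2268*20 + 34049 = -45360 + 34049 = -11311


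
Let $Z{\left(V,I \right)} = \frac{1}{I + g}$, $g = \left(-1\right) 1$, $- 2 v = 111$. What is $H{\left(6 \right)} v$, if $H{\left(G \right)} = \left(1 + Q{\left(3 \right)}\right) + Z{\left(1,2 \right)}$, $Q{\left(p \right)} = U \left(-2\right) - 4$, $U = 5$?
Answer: $666$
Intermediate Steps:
$Q{\left(p \right)} = -14$ ($Q{\left(p \right)} = 5 \left(-2\right) - 4 = -10 - 4 = -14$)
$v = - \frac{111}{2}$ ($v = \left(- \frac{1}{2}\right) 111 = - \frac{111}{2} \approx -55.5$)
$g = -1$
$Z{\left(V,I \right)} = \frac{1}{-1 + I}$ ($Z{\left(V,I \right)} = \frac{1}{I - 1} = \frac{1}{-1 + I}$)
$H{\left(G \right)} = -12$ ($H{\left(G \right)} = \left(1 - 14\right) + \frac{1}{-1 + 2} = -13 + 1^{-1} = -13 + 1 = -12$)
$H{\left(6 \right)} v = \left(-12\right) \left(- \frac{111}{2}\right) = 666$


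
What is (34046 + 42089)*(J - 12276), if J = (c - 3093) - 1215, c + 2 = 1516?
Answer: -1147354450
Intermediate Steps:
c = 1514 (c = -2 + 1516 = 1514)
J = -2794 (J = (1514 - 3093) - 1215 = -1579 - 1215 = -2794)
(34046 + 42089)*(J - 12276) = (34046 + 42089)*(-2794 - 12276) = 76135*(-15070) = -1147354450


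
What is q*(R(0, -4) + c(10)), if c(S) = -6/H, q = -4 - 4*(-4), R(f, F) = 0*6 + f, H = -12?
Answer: 6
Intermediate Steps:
R(f, F) = f (R(f, F) = 0 + f = f)
q = 12 (q = -4 + 16 = 12)
c(S) = ½ (c(S) = -6/(-12) = -6*(-1/12) = ½)
q*(R(0, -4) + c(10)) = 12*(0 + ½) = 12*(½) = 6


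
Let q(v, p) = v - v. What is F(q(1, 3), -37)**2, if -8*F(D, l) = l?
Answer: 1369/64 ≈ 21.391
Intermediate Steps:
q(v, p) = 0
F(D, l) = -l/8
F(q(1, 3), -37)**2 = (-1/8*(-37))**2 = (37/8)**2 = 1369/64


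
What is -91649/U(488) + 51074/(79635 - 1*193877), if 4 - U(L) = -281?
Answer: -5242360574/16279485 ≈ -322.02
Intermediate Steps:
U(L) = 285 (U(L) = 4 - 1*(-281) = 4 + 281 = 285)
-91649/U(488) + 51074/(79635 - 1*193877) = -91649/285 + 51074/(79635 - 1*193877) = -91649*1/285 + 51074/(79635 - 193877) = -91649/285 + 51074/(-114242) = -91649/285 + 51074*(-1/114242) = -91649/285 - 25537/57121 = -5242360574/16279485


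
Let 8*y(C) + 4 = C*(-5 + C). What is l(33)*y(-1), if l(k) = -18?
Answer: -9/2 ≈ -4.5000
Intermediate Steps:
y(C) = -1/2 + C*(-5 + C)/8 (y(C) = -1/2 + (C*(-5 + C))/8 = -1/2 + C*(-5 + C)/8)
l(33)*y(-1) = -18*(-1/2 - 5/8*(-1) + (1/8)*(-1)**2) = -18*(-1/2 + 5/8 + (1/8)*1) = -18*(-1/2 + 5/8 + 1/8) = -18*1/4 = -9/2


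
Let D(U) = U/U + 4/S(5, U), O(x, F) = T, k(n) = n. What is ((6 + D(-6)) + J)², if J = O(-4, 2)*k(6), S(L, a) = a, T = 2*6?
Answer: 55225/9 ≈ 6136.1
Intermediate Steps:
T = 12
O(x, F) = 12
D(U) = 1 + 4/U (D(U) = U/U + 4/U = 1 + 4/U)
J = 72 (J = 12*6 = 72)
((6 + D(-6)) + J)² = ((6 + (4 - 6)/(-6)) + 72)² = ((6 - ⅙*(-2)) + 72)² = ((6 + ⅓) + 72)² = (19/3 + 72)² = (235/3)² = 55225/9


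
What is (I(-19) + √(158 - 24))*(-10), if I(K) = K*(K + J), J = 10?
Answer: -1710 - 10*√134 ≈ -1825.8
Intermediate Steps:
I(K) = K*(10 + K) (I(K) = K*(K + 10) = K*(10 + K))
(I(-19) + √(158 - 24))*(-10) = (-19*(10 - 19) + √(158 - 24))*(-10) = (-19*(-9) + √134)*(-10) = (171 + √134)*(-10) = -1710 - 10*√134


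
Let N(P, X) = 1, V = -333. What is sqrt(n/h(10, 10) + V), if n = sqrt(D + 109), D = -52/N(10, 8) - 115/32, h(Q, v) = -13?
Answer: sqrt(-900432 - 26*sqrt(3418))/52 ≈ 18.264*I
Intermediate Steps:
D = -1779/32 (D = -52/1 - 115/32 = -52*1 - 115*1/32 = -52 - 115/32 = -1779/32 ≈ -55.594)
n = sqrt(3418)/8 (n = sqrt(-1779/32 + 109) = sqrt(1709/32) = sqrt(3418)/8 ≈ 7.3080)
sqrt(n/h(10, 10) + V) = sqrt((sqrt(3418)/8)/(-13) - 333) = sqrt((sqrt(3418)/8)*(-1/13) - 333) = sqrt(-sqrt(3418)/104 - 333) = sqrt(-333 - sqrt(3418)/104)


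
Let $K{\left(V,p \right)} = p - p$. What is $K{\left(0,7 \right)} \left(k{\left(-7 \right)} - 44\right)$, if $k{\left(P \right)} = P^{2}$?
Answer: $0$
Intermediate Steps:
$K{\left(V,p \right)} = 0$
$K{\left(0,7 \right)} \left(k{\left(-7 \right)} - 44\right) = 0 \left(\left(-7\right)^{2} - 44\right) = 0 \left(49 - 44\right) = 0 \cdot 5 = 0$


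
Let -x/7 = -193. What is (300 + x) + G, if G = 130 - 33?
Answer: 1748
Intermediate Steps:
x = 1351 (x = -7*(-193) = 1351)
G = 97
(300 + x) + G = (300 + 1351) + 97 = 1651 + 97 = 1748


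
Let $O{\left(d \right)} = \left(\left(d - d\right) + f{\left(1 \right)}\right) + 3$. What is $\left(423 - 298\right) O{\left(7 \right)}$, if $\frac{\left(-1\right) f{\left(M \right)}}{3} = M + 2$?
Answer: $-750$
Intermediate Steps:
$f{\left(M \right)} = -6 - 3 M$ ($f{\left(M \right)} = - 3 \left(M + 2\right) = - 3 \left(2 + M\right) = -6 - 3 M$)
$O{\left(d \right)} = -6$ ($O{\left(d \right)} = \left(\left(d - d\right) - 9\right) + 3 = \left(0 - 9\right) + 3 = -9 + 3 = -6$)
$\left(423 - 298\right) O{\left(7 \right)} = \left(423 - 298\right) \left(-6\right) = 125 \left(-6\right) = -750$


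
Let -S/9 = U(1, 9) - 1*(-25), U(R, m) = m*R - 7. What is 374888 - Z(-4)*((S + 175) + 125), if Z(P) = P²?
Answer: 373976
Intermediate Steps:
U(R, m) = -7 + R*m (U(R, m) = R*m - 7 = -7 + R*m)
S = -243 (S = -9*((-7 + 1*9) - 1*(-25)) = -9*((-7 + 9) + 25) = -9*(2 + 25) = -9*27 = -243)
374888 - Z(-4)*((S + 175) + 125) = 374888 - (-4)²*((-243 + 175) + 125) = 374888 - 16*(-68 + 125) = 374888 - 16*57 = 374888 - 1*912 = 374888 - 912 = 373976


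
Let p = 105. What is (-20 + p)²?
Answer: 7225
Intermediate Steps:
(-20 + p)² = (-20 + 105)² = 85² = 7225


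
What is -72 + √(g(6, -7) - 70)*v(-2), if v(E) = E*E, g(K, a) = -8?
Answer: -72 + 4*I*√78 ≈ -72.0 + 35.327*I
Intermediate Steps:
v(E) = E²
-72 + √(g(6, -7) - 70)*v(-2) = -72 + √(-8 - 70)*(-2)² = -72 + √(-78)*4 = -72 + (I*√78)*4 = -72 + 4*I*√78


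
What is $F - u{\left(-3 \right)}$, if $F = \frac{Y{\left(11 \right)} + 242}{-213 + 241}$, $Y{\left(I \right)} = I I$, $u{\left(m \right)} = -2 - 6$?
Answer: $\frac{587}{28} \approx 20.964$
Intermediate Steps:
$u{\left(m \right)} = -8$ ($u{\left(m \right)} = -2 - 6 = -8$)
$Y{\left(I \right)} = I^{2}$
$F = \frac{363}{28}$ ($F = \frac{11^{2} + 242}{-213 + 241} = \frac{121 + 242}{28} = 363 \cdot \frac{1}{28} = \frac{363}{28} \approx 12.964$)
$F - u{\left(-3 \right)} = \frac{363}{28} - -8 = \frac{363}{28} + 8 = \frac{587}{28}$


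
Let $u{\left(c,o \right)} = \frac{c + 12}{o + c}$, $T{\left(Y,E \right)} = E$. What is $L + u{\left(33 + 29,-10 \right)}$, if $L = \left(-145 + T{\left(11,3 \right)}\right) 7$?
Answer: $- \frac{25807}{26} \approx -992.58$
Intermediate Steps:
$u{\left(c,o \right)} = \frac{12 + c}{c + o}$
$L = -994$ ($L = \left(-145 + 3\right) 7 = \left(-142\right) 7 = -994$)
$L + u{\left(33 + 29,-10 \right)} = -994 + \frac{12 + \left(33 + 29\right)}{\left(33 + 29\right) - 10} = -994 + \frac{12 + 62}{62 - 10} = -994 + \frac{1}{52} \cdot 74 = -994 + \frac{37}{26} = - \frac{25807}{26}$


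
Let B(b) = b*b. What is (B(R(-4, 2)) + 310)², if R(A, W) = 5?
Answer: 112225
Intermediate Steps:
B(b) = b²
(B(R(-4, 2)) + 310)² = (5² + 310)² = (25 + 310)² = 335² = 112225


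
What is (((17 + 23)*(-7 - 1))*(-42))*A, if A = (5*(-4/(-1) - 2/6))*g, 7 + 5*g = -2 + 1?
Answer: -394240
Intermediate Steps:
g = -8/5 (g = -7/5 + (-2 + 1)/5 = -7/5 + (⅕)*(-1) = -7/5 - ⅕ = -8/5 ≈ -1.6000)
A = -88/3 (A = (5*(-4/(-1) - 2/6))*(-8/5) = (5*(-4*(-1) - 2*⅙))*(-8/5) = (5*(4 - ⅓))*(-8/5) = (5*(11/3))*(-8/5) = (55/3)*(-8/5) = -88/3 ≈ -29.333)
(((17 + 23)*(-7 - 1))*(-42))*A = (((17 + 23)*(-7 - 1))*(-42))*(-88/3) = ((40*(-8))*(-42))*(-88/3) = -320*(-42)*(-88/3) = 13440*(-88/3) = -394240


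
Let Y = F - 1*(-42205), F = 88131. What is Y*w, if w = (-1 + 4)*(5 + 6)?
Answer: 4301088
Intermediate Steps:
Y = 130336 (Y = 88131 - 1*(-42205) = 88131 + 42205 = 130336)
w = 33 (w = 3*11 = 33)
Y*w = 130336*33 = 4301088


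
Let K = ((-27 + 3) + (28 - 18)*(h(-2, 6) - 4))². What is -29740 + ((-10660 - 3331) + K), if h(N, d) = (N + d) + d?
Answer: -42435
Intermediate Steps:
h(N, d) = N + 2*d
K = 1296 (K = ((-27 + 3) + (28 - 18)*((-2 + 2*6) - 4))² = (-24 + 10*((-2 + 12) - 4))² = (-24 + 10*(10 - 4))² = (-24 + 10*6)² = (-24 + 60)² = 36² = 1296)
-29740 + ((-10660 - 3331) + K) = -29740 + ((-10660 - 3331) + 1296) = -29740 + (-13991 + 1296) = -29740 - 12695 = -42435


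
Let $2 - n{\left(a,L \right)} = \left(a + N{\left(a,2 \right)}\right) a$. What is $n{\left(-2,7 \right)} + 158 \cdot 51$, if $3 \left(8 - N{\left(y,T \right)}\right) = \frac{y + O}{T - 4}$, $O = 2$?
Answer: $8072$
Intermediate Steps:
$N{\left(y,T \right)} = 8 - \frac{2 + y}{3 \left(-4 + T\right)}$ ($N{\left(y,T \right)} = 8 - \frac{\left(y + 2\right) \frac{1}{T - 4}}{3} = 8 - \frac{\left(2 + y\right) \frac{1}{-4 + T}}{3} = 8 - \frac{\frac{1}{-4 + T} \left(2 + y\right)}{3} = 8 - \frac{2 + y}{3 \left(-4 + T\right)}$)
$n{\left(a,L \right)} = 2 - a \left(\frac{25}{3} + \frac{7 a}{6}\right)$ ($n{\left(a,L \right)} = 2 - \left(a + \frac{-98 - a + 24 \cdot 2}{3 \left(-4 + 2\right)}\right) a = 2 - \left(a + \frac{-98 - a + 48}{3 \left(-2\right)}\right) a = 2 - \left(a + \frac{1}{3} \left(- \frac{1}{2}\right) \left(-50 - a\right)\right) a = 2 - \left(a + \left(\frac{25}{3} + \frac{a}{6}\right)\right) a = 2 - \left(\frac{25}{3} + \frac{7 a}{6}\right) a = 2 - a \left(\frac{25}{3} + \frac{7 a}{6}\right)$)
$n{\left(-2,7 \right)} + 158 \cdot 51 = \left(2 - - \frac{50}{3} - \frac{7 \left(-2\right)^{2}}{6}\right) + 158 \cdot 51 = \left(2 + \frac{50}{3} - \frac{14}{3}\right) + 8058 = 14 + 8058 = 8072$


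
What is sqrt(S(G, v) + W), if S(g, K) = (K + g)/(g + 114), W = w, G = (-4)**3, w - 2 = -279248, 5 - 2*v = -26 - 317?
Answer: 11*I*sqrt(57695)/5 ≈ 528.44*I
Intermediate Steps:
v = 174 (v = 5/2 - (-26 - 317)/2 = 5/2 - 1/2*(-343) = 5/2 + 343/2 = 174)
w = -279246 (w = 2 - 279248 = -279246)
G = -64
W = -279246
S(g, K) = (K + g)/(114 + g)
sqrt(S(G, v) + W) = sqrt((174 - 64)/(114 - 64) - 279246) = sqrt(110/50 - 279246) = sqrt((1/50)*110 - 279246) = sqrt(11/5 - 279246) = sqrt(-1396219/5) = 11*I*sqrt(57695)/5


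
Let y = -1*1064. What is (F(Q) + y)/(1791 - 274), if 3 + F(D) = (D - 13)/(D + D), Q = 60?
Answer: -127993/182040 ≈ -0.70310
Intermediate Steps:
F(D) = -3 + (-13 + D)/(2*D) (F(D) = -3 + (D - 13)/(D + D) = -3 + (-13 + D)/((2*D)) = -3 + (-13 + D)*(1/(2*D)) = -3 + (-13 + D)/(2*D))
y = -1064
(F(Q) + y)/(1791 - 274) = ((½)*(-13 - 5*60)/60 - 1064)/(1791 - 274) = ((½)*(1/60)*(-13 - 300) - 1064)/1517 = ((½)*(1/60)*(-313) - 1064)*(1/1517) = (-313/120 - 1064)*(1/1517) = -127993/120*1/1517 = -127993/182040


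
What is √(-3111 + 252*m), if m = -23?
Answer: I*√8907 ≈ 94.377*I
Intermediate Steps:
√(-3111 + 252*m) = √(-3111 + 252*(-23)) = √(-3111 - 5796) = √(-8907) = I*√8907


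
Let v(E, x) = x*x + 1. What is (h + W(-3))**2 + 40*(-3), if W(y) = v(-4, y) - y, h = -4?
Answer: -39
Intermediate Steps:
v(E, x) = 1 + x**2 (v(E, x) = x**2 + 1 = 1 + x**2)
W(y) = 1 + y**2 - y (W(y) = (1 + y**2) - y = 1 + y**2 - y)
(h + W(-3))**2 + 40*(-3) = (-4 + (1 + (-3)**2 - 1*(-3)))**2 + 40*(-3) = (-4 + (1 + 9 + 3))**2 - 120 = (-4 + 13)**2 - 120 = 9**2 - 120 = 81 - 120 = -39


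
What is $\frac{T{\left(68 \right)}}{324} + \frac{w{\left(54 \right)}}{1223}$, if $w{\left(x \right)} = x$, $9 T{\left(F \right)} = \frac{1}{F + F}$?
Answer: $\frac{21416327}{485012448} \approx 0.044156$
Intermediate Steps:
$T{\left(F \right)} = \frac{1}{18 F}$ ($T{\left(F \right)} = \frac{1}{9 \left(F + F\right)} = \frac{1}{9 \cdot 2 F} = \frac{\frac{1}{2} \frac{1}{F}}{9} = \frac{1}{18 F}$)
$\frac{T{\left(68 \right)}}{324} + \frac{w{\left(54 \right)}}{1223} = \frac{\frac{1}{18} \cdot \frac{1}{68}}{324} + \frac{54}{1223} = \frac{1}{18} \cdot \frac{1}{68} \cdot \frac{1}{324} + 54 \cdot \frac{1}{1223} = \frac{1}{1224} \cdot \frac{1}{324} + \frac{54}{1223} = \frac{1}{396576} + \frac{54}{1223} = \frac{21416327}{485012448}$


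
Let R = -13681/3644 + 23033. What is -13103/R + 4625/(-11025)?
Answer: -12193836349/12336029937 ≈ -0.98847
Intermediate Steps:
R = 83918571/3644 (R = -13681*1/3644 + 23033 = -13681/3644 + 23033 = 83918571/3644 ≈ 23029.)
-13103/R + 4625/(-11025) = -13103/83918571/3644 + 4625/(-11025) = -13103*3644/83918571 + 4625*(-1/11025) = -47747332/83918571 - 185/441 = -12193836349/12336029937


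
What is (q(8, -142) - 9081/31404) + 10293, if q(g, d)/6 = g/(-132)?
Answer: 1185143195/115148 ≈ 10292.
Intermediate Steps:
q(g, d) = -g/22 (q(g, d) = 6*(g/(-132)) = 6*(g*(-1/132)) = 6*(-g/132) = -g/22)
(q(8, -142) - 9081/31404) + 10293 = (-1/22*8 - 9081/31404) + 10293 = (-4/11 - 9081*1/31404) + 10293 = (-4/11 - 3027/10468) + 10293 = -75169/115148 + 10293 = 1185143195/115148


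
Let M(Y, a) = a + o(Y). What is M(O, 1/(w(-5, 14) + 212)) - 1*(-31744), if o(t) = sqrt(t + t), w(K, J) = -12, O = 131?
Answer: 6348801/200 + sqrt(262) ≈ 31760.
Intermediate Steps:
o(t) = sqrt(2)*sqrt(t) (o(t) = sqrt(2*t) = sqrt(2)*sqrt(t))
M(Y, a) = a + sqrt(2)*sqrt(Y)
M(O, 1/(w(-5, 14) + 212)) - 1*(-31744) = (1/(-12 + 212) + sqrt(2)*sqrt(131)) - 1*(-31744) = (1/200 + sqrt(262)) + 31744 = 6348801/200 + sqrt(262)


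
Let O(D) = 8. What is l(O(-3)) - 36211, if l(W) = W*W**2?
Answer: -35699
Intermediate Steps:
l(W) = W**3
l(O(-3)) - 36211 = 8**3 - 36211 = 512 - 36211 = -35699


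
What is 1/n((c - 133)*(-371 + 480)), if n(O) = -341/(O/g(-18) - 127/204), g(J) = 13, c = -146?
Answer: 6205495/904332 ≈ 6.8620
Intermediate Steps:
n(O) = -341/(-127/204 + O/13) (n(O) = -341/(O/13 - 127/204) = -341/(-127/204 + O/13))
1/n((c - 133)*(-371 + 480)) = 1/(-904332/(-1651 + 204*((-146 - 133)*(-371 + 480)))) = 1/(-904332/(-1651 + 204*(-279*109))) = 1/(-904332/(-1651 + 204*(-30411))) = 1/(-904332/(-1651 - 6203844)) = 1/(-904332/(-6205495)) = 1/(-904332*(-1/6205495)) = 1/(904332/6205495) = 6205495/904332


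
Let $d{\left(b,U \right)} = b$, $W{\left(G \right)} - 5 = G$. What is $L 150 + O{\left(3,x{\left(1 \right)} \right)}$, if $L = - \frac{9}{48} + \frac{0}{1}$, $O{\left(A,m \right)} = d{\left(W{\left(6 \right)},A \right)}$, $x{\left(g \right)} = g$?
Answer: $- \frac{137}{8} \approx -17.125$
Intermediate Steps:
$W{\left(G \right)} = 5 + G$
$O{\left(A,m \right)} = 11$ ($O{\left(A,m \right)} = 5 + 6 = 11$)
$L = - \frac{3}{16}$ ($L = \left(-9\right) \frac{1}{48} + 0 \cdot 1 = - \frac{3}{16} + 0 = - \frac{3}{16} \approx -0.1875$)
$L 150 + O{\left(3,x{\left(1 \right)} \right)} = \left(- \frac{3}{16}\right) 150 + 11 = - \frac{225}{8} + 11 = - \frac{137}{8}$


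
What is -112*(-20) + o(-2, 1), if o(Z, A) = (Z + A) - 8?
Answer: 2231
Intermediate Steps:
o(Z, A) = -8 + A + Z (o(Z, A) = (A + Z) - 8 = -8 + A + Z)
-112*(-20) + o(-2, 1) = -112*(-20) + (-8 + 1 - 2) = 2240 - 9 = 2231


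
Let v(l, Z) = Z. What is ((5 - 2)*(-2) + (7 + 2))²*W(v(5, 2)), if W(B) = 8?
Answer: 72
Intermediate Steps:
((5 - 2)*(-2) + (7 + 2))²*W(v(5, 2)) = ((5 - 2)*(-2) + (7 + 2))²*8 = (3*(-2) + 9)²*8 = (-6 + 9)²*8 = 3²*8 = 9*8 = 72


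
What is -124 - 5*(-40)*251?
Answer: 50076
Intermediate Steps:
-124 - 5*(-40)*251 = -124 + 200*251 = -124 + 50200 = 50076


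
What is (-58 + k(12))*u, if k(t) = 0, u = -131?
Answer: 7598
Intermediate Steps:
(-58 + k(12))*u = (-58 + 0)*(-131) = -58*(-131) = 7598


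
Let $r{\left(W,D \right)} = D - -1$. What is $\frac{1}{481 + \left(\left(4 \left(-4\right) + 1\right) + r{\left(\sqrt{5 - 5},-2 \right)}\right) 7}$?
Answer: $\frac{1}{369} \approx 0.00271$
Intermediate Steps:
$r{\left(W,D \right)} = 1 + D$ ($r{\left(W,D \right)} = D + 1 = 1 + D$)
$\frac{1}{481 + \left(\left(4 \left(-4\right) + 1\right) + r{\left(\sqrt{5 - 5},-2 \right)}\right) 7} = \frac{1}{481 + \left(\left(4 \left(-4\right) + 1\right) + \left(1 - 2\right)\right) 7} = \frac{1}{481 + \left(\left(-16 + 1\right) - 1\right) 7} = \frac{1}{481 + \left(-15 - 1\right) 7} = \frac{1}{481 - 112} = \frac{1}{369}$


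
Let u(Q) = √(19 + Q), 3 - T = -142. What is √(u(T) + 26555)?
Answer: √(26555 + 2*√41) ≈ 163.00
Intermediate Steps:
T = 145 (T = 3 - 1*(-142) = 3 + 142 = 145)
√(u(T) + 26555) = √(√(19 + 145) + 26555) = √(√164 + 26555) = √(2*√41 + 26555) = √(26555 + 2*√41)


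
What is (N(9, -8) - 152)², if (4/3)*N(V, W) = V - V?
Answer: 23104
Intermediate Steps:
N(V, W) = 0 (N(V, W) = 3*(V - V)/4 = (¾)*0 = 0)
(N(9, -8) - 152)² = (0 - 152)² = (-152)² = 23104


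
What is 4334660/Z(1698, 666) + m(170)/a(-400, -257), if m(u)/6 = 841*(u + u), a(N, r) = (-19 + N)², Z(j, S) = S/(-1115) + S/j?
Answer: -21829887674164580/1032825363 ≈ -2.1136e+7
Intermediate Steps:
Z(j, S) = -S/1115 + S/j (Z(j, S) = S*(-1/1115) + S/j = -S/1115 + S/j)
m(u) = 10092*u (m(u) = 6*(841*(u + u)) = 6*(841*(2*u)) = 6*(1682*u) = 10092*u)
4334660/Z(1698, 666) + m(170)/a(-400, -257) = 4334660/(-1/1115*666 + 666/1698) + (10092*170)/((-19 - 400)²) = 4334660/(-666/1115 + 666*(1/1698)) + 1715640/((-419)²) = 4334660/(-666/1115 + 111/283) + 1715640/175561 = 4334660/(-64713/315545) + 1715640*(1/175561) = 4334660*(-315545/64713) + 1715640/175561 = -124343662700/5883 + 1715640/175561 = -21829887674164580/1032825363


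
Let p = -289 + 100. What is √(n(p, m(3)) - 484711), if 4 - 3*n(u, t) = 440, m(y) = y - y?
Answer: I*√4363707/3 ≈ 696.32*I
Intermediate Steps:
p = -189
m(y) = 0
n(u, t) = -436/3 (n(u, t) = 4/3 - ⅓*440 = 4/3 - 440/3 = -436/3)
√(n(p, m(3)) - 484711) = √(-436/3 - 484711) = √(-1454569/3) = I*√4363707/3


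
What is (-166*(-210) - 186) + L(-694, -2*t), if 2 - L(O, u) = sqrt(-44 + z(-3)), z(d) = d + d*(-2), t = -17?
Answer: 34676 - I*sqrt(41) ≈ 34676.0 - 6.4031*I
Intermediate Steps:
z(d) = -d (z(d) = d - 2*d = -d)
L(O, u) = 2 - I*sqrt(41) (L(O, u) = 2 - sqrt(-44 - 1*(-3)) = 2 - sqrt(-44 + 3) = 2 - sqrt(-41) = 2 - I*sqrt(41))
(-166*(-210) - 186) + L(-694, -2*t) = (-166*(-210) - 186) + (2 - I*sqrt(41)) = (34860 - 186) + (2 - I*sqrt(41)) = 34674 + (2 - I*sqrt(41)) = 34676 - I*sqrt(41)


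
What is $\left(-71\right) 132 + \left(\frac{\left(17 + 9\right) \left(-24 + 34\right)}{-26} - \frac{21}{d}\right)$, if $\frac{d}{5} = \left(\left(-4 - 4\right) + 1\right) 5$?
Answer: $- \frac{234547}{25} \approx -9381.9$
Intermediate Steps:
$d = -175$ ($d = 5 \left(\left(-4 - 4\right) + 1\right) 5 = 5 \left(-8 + 1\right) 5 = 5 \left(\left(-7\right) 5\right) = 5 \left(-35\right) = -175$)
$\left(-71\right) 132 + \left(\frac{\left(17 + 9\right) \left(-24 + 34\right)}{-26} - \frac{21}{d}\right) = \left(-71\right) 132 + \left(\frac{\left(17 + 9\right) \left(-24 + 34\right)}{-26} - \frac{21}{-175}\right) = -9372 + \left(26 \cdot 10 \left(- \frac{1}{26}\right) - - \frac{3}{25}\right) = -9372 + \left(260 \left(- \frac{1}{26}\right) + \frac{3}{25}\right) = -9372 + \left(-10 + \frac{3}{25}\right) = -9372 - \frac{247}{25} = - \frac{234547}{25}$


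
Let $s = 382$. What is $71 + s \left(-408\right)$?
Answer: $-155785$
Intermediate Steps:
$71 + s \left(-408\right) = 71 + 382 \left(-408\right) = 71 - 155856 = -155785$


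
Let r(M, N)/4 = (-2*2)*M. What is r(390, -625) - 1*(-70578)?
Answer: 64338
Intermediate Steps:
r(M, N) = -16*M (r(M, N) = 4*((-2*2)*M) = 4*(-4*M) = -16*M)
r(390, -625) - 1*(-70578) = -16*390 - 1*(-70578) = -6240 + 70578 = 64338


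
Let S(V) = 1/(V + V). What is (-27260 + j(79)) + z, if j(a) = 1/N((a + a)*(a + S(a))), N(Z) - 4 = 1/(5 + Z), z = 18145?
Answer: -455309107/49953 ≈ -9114.8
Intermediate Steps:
S(V) = 1/(2*V)
N(Z) = 4 + 1/(5 + Z)
j(a) = (5 + 2*a*(a + 1/(2*a)))/(21 + 8*a*(a + 1/(2*a))) (j(a) = 1/((21 + 4*((a + a)*(a + 1/(2*a))))/(5 + (a + a)*(a + 1/(2*a)))) = 1/((21 + 4*((2*a)*(a + 1/(2*a))))/(5 + (2*a)*(a + 1/(2*a)))) = 1/((21 + 4*(2*a*(a + 1/(2*a))))/(5 + 2*a*(a + 1/(2*a)))) = 1/((21 + 8*a*(a + 1/(2*a)))/(5 + 2*a*(a + 1/(2*a)))) = (5 + 2*a*(a + 1/(2*a)))/(21 + 8*a*(a + 1/(2*a))))
(-27260 + j(79)) + z = (-27260 + 2*(3 + 79**2)/(25 + 8*79**2)) + 18145 = (-27260 + 2*(3 + 6241)/(25 + 8*6241)) + 18145 = (-27260 + 2*6244/(25 + 49928)) + 18145 = (-27260 + 2*6244/49953) + 18145 = (-27260 + 2*(1/49953)*6244) + 18145 = (-27260 + 12488/49953) + 18145 = -1361706292/49953 + 18145 = -455309107/49953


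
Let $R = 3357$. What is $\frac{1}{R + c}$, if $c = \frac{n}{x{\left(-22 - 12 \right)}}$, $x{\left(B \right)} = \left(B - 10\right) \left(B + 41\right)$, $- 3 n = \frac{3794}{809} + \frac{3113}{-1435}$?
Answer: $\frac{1072685460}{3601008015193} \approx 0.00029788$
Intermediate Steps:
$n = - \frac{2925973}{3482745}$ ($n = - \frac{\frac{3794}{809} + \frac{3113}{-1435}}{3} = - \frac{3794 \cdot \frac{1}{809} + 3113 \left(- \frac{1}{1435}\right)}{3} = - \frac{\frac{3794}{809} - \frac{3113}{1435}}{3} = \left(- \frac{1}{3}\right) \frac{2925973}{1160915} = - \frac{2925973}{3482745} \approx -0.84013$)
$x{\left(B \right)} = \left(-10 + B\right) \left(41 + B\right)$
$c = \frac{2925973}{1072685460}$ ($c = - \frac{2925973}{3482745 \left(-410 + \left(-22 - 12\right)^{2} + 31 \left(-22 - 12\right)\right)} = - \frac{2925973}{3482745 \left(-410 + \left(-34\right)^{2} + 31 \left(-34\right)\right)} = - \frac{2925973}{3482745 \left(-410 + 1156 - 1054\right)} = - \frac{2925973}{3482745 \left(-308\right)} = \left(- \frac{2925973}{3482745}\right) \left(- \frac{1}{308}\right) = \frac{2925973}{1072685460} \approx 0.0027277$)
$\frac{1}{R + c} = \frac{1}{3357 + \frac{2925973}{1072685460}} = \frac{1}{\frac{3601008015193}{1072685460}} = \frac{1072685460}{3601008015193}$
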